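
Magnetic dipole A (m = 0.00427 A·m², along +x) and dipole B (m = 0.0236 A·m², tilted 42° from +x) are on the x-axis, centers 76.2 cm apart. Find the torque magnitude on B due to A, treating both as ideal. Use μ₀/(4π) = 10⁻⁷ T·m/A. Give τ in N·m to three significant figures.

Dipole B is on the axis of dipole A, so B₁ there is axial: B₁ = (μ₀/4π)·2m₁/r³ along +x.
B₁ = 2(10⁻⁷)(0.00427)/(0.762)³ = 1.930×10⁻⁹ T.
τ = m₂ B₁ sinθ.
τ = (0.0236)(1.930×10⁻⁹)·sin42° = 3.048×10⁻¹¹ N·m.

τ ≈ 3.05×10⁻¹¹ N·m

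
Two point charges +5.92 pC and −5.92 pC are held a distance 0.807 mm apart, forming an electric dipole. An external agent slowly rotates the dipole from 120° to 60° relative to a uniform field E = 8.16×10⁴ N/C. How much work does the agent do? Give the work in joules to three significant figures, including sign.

Dipole moment p = qd = (5.92×10⁻¹² C)(8.07×10⁻⁴ m) = 4.777×10⁻¹⁵ C·m.
W_ext = ΔU = U(θ₂) − U(θ₁) = −pE cosθ₂ − (−pE cosθ₁) = pE(cosθ₁ − cosθ₂).
W = (4.777×10⁻¹⁵)(8.16×10⁴)·(cos120° − cos60°) = (3.898×10⁻¹⁰)·(-1.0000) = -3.898×10⁻¹⁰ J.

W ≈ -3.90×10⁻¹⁰ J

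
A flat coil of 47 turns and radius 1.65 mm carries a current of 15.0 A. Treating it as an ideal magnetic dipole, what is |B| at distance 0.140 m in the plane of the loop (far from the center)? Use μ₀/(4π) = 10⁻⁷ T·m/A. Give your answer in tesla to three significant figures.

B ≈ 2.20×10⁻⁷ T

m = NIA = NIπa² = 47·(15.0)·π·(0.00165)² = 0.00603 A·m².
In the equatorial plane B = (μ₀/4π)·m/r³ (half the axial value).
B = (10⁻⁷)·(0.00603) / (0.140)³ = 2.198×10⁻⁷ T.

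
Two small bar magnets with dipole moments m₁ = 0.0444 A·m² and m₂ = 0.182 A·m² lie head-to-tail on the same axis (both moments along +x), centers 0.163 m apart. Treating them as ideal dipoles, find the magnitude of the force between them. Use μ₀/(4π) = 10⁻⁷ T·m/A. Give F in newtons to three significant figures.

On-axis B of dipole 1: B = (μ₀/4π)·2m₁/r³. Force on dipole 2: F = m₂·dB/dr.
dB/dr = −(μ₀/4π)·6m₁/r⁴, so |F| = (μ₀/4π)·6m₁m₂/r⁴.
F = 6(10⁻⁷)(0.0444)(0.182)/(0.163)⁴ = 6.868×10⁻⁶ N.

F ≈ 6.87×10⁻⁶ N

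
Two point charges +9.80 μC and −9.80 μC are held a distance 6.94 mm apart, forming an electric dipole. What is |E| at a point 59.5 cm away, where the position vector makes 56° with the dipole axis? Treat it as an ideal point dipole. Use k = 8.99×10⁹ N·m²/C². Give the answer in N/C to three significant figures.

E ≈ 4040 N/C

Dipole moment p = qd = (9.80×10⁻⁶ C)(0.00694 m) = 6.801×10⁻⁸ C·m.
At angle θ the dipole field magnitude is E = (kp/r³)·√(1 + 3cos²θ).
kp/r³ = (8.99×10⁹)(6.801×10⁻⁸) / (0.595)³ = 2903 N/C.
√(1 + 3cos²56°) = √(1 + 3·0.3127) = √1.9381 ≈ 1.3922.
E ≈ 2903 × 1.392 = 4041 N/C.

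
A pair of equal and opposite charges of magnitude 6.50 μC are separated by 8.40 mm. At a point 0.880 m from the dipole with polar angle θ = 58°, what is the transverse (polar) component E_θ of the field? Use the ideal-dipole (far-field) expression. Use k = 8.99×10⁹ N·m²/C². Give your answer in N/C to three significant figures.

E_θ ≈ 611 N/C

Dipole moment p = qd = (6.50×10⁻⁶ C)(0.00840 m) = 5.46×10⁻⁸ C·m.
For a dipole, E_θ = (kp sinθ)/r³.
kp/r³ = (8.99×10⁹)(5.46×10⁻⁸)/(0.880)³ = 720.3 N/C.
E_θ = 720.3·sin58° = 610.8 N/C.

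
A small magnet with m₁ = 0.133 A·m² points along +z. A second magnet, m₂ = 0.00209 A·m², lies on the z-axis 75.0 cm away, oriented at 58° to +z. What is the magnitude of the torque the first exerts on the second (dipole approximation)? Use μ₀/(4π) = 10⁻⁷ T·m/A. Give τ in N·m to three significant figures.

Dipole B is on the axis of dipole A, so B₁ there is axial: B₁ = (μ₀/4π)·2m₁/r³ along +z.
B₁ = 2(10⁻⁷)(0.133)/(0.750)³ = 6.305×10⁻⁸ T.
τ = m₂ B₁ sinθ.
τ = (0.00209)(6.305×10⁻⁸)·sin58° = 1.118×10⁻¹⁰ N·m.

τ ≈ 1.12×10⁻¹⁰ N·m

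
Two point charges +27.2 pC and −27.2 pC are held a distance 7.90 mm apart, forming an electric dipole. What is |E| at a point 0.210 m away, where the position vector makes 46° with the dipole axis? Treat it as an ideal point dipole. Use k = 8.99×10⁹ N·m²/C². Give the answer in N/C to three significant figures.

Dipole moment p = qd = (2.72×10⁻¹¹ C)(0.00790 m) = 2.149×10⁻¹³ C·m.
At angle θ the dipole field magnitude is E = (kp/r³)·√(1 + 3cos²θ).
kp/r³ = (8.99×10⁹)(2.149×10⁻¹³) / (0.210)³ = 0.2086 N/C.
√(1 + 3cos²46°) = √(1 + 3·0.4826) = √2.4477 ≈ 1.5645.
E ≈ 0.2086 × 1.564 = 0.3264 N/C.

E ≈ 0.326 N/C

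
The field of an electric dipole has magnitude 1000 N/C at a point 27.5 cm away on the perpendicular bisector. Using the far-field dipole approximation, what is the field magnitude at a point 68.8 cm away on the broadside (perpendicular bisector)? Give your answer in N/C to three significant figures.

E ≈ 63.9 N/C

Dipole fields scale as 1/r³ in the far field; the geometry is the same at both points.
E₂ = E₁ · (r₁/r₂)³ = 1000 · (27.5/68.8)³.
(r₁/r₂)³ = (0.3997)³ = 0.06386.
E₂ ≈ 63.86 N/C.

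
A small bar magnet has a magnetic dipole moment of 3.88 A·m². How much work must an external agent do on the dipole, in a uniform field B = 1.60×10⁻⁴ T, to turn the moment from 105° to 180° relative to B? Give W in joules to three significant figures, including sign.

W_ext = ΔU = −mB cosθ₂ + mB cosθ₁ = mB(cosθ₁ − cosθ₂).
W = (3.88)(1.60×10⁻⁴)·(cos105° − cos180°) = (6.208×10⁻⁴)·(+0.7412) = 4.601×10⁻⁴ J.

W ≈ 4.60×10⁻⁴ J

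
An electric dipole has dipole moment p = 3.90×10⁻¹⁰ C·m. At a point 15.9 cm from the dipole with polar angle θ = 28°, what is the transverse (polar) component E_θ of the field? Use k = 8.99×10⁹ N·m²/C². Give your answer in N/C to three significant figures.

E_θ ≈ 409 N/C

For a dipole, E_θ = (kp sinθ)/r³.
kp/r³ = (8.99×10⁹)(3.90×10⁻¹⁰)/(0.159)³ = 872.2 N/C.
E_θ = 872.2·sin28° = 409.5 N/C.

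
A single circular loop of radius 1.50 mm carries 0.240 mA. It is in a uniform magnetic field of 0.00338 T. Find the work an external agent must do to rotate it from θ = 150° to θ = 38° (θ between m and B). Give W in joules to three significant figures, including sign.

W ≈ -9.48×10⁻¹² J

Magnetic moment m = IA = Iπa² = (2.40×10⁻⁴)·π·(0.00150)² = 1.696×10⁻⁹ A·m².
W_ext = ΔU = −mB cosθ₂ + mB cosθ₁ = mB(cosθ₁ − cosθ₂).
W = (1.696×10⁻⁹)(0.00338)·(cos150° − cos38°) = (5.732×10⁻¹²)·(-1.6540) = -9.482×10⁻¹² J.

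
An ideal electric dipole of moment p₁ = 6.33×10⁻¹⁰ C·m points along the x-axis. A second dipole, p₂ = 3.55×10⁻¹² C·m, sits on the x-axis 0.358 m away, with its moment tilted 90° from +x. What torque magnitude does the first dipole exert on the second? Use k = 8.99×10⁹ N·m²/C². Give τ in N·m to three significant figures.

τ ≈ 8.81×10⁻¹⁰ N·m

The second dipole sits on the axis of the first, so the field there is axial: E₁ = 2kp₁/r³ along +x.
E₁ = 2(8.99×10⁹)(6.33×10⁻¹⁰)/(0.358)³ = 248.1 N/C.
Torque on the second dipole: τ = p₂ E₁ sinθ.
τ = (3.55×10⁻¹²)(248.1)·sin90° = 8.806×10⁻¹⁰ N·m.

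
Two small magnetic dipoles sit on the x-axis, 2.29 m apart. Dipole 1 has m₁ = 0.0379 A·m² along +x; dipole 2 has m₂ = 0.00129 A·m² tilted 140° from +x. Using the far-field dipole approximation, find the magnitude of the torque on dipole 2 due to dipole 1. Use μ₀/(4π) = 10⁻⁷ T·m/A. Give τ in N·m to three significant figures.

Dipole B is on the axis of dipole A, so B₁ there is axial: B₁ = (μ₀/4π)·2m₁/r³ along +x.
B₁ = 2(10⁻⁷)(0.0379)/(2.29)³ = 6.312×10⁻¹⁰ T.
τ = m₂ B₁ sinθ.
τ = (0.00129)(6.312×10⁻¹⁰)·sin140° = 5.234×10⁻¹³ N·m.

τ ≈ 5.23×10⁻¹³ N·m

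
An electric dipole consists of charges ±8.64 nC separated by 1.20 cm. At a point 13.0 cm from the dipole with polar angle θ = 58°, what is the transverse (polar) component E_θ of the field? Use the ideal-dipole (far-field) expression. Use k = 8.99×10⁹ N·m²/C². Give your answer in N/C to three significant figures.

E_θ ≈ 360 N/C

Dipole moment p = qd = (8.64×10⁻⁹ C)(0.0120 m) = 1.037×10⁻¹⁰ C·m.
For a dipole, E_θ = (kp sinθ)/r³.
kp/r³ = (8.99×10⁹)(1.037×10⁻¹⁰)/(0.130)³ = 424.3 N/C.
E_θ = 424.3·sin58° = 359.9 N/C.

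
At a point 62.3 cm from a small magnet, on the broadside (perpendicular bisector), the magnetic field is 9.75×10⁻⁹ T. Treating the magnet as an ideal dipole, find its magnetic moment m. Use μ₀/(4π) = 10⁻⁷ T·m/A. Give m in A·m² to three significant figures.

In the equatorial plane B = (μ₀/4π)·m/r³, so m = Br³·4π/(μ₀).
m = (9.75×10⁻⁹)·(0.623)³ / (10⁻⁷) = 0.02358 A·m².

m ≈ 0.0236 A·m²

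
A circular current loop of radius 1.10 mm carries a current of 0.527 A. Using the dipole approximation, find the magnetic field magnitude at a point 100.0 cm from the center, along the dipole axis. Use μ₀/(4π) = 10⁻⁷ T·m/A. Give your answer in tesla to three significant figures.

B ≈ 4.01×10⁻¹³ T

Magnetic moment m = IA = Iπa² = (0.527)·π·(0.00110)² = 2.003×10⁻⁶ A·m².
On axis B = (μ₀/4π)·2m/r³.
B = 2·(10⁻⁷)·(2.003×10⁻⁶) / (1.00)³ = 4.006×10⁻¹³ T.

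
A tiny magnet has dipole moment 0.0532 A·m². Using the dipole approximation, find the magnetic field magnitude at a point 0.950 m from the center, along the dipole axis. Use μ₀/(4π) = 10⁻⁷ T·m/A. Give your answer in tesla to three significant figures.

On axis B = (μ₀/4π)·2m/r³.
B = 2·(10⁻⁷)·(0.0532) / (0.950)³ = 1.241×10⁻⁸ T.

B ≈ 1.24×10⁻⁸ T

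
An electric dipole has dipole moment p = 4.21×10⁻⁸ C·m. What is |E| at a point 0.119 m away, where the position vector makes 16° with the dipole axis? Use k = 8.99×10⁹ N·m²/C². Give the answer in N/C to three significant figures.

E ≈ 4.36×10⁵ N/C

At angle θ the dipole field magnitude is E = (kp/r³)·√(1 + 3cos²θ).
kp/r³ = (8.99×10⁹)(4.21×10⁻⁸) / (0.119)³ = 2.246×10⁵ N/C.
√(1 + 3cos²16°) = √(1 + 3·0.9240) = √3.7721 ≈ 1.9422.
E ≈ 2.246×10⁵ × 1.942 = 4.362×10⁵ N/C.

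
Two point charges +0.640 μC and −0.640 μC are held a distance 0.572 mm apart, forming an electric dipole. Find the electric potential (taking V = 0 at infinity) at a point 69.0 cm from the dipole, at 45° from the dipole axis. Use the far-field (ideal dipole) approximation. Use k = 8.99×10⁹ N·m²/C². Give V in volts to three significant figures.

V ≈ 4.89 V

Dipole moment p = qd = (6.40×10⁻⁷ C)(5.72×10⁻⁴ m) = 3.661×10⁻¹⁰ C·m.
The dipole potential is V = kp cosθ / r².
V = (8.99×10⁹)(3.661×10⁻¹⁰)·cos45° / (0.690)² = 4.888 V.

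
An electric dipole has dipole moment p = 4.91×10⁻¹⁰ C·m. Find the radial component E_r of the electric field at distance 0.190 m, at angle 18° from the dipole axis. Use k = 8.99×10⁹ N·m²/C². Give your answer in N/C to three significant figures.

E_r ≈ 1220 N/C

For a dipole, E_r = (2kp cosθ)/r³.
kp/r³ = (8.99×10⁹)(4.91×10⁻¹⁰)/(0.190)³ = 643.5 N/C.
E_r = 2·643.5·cos18° = 1224 N/C.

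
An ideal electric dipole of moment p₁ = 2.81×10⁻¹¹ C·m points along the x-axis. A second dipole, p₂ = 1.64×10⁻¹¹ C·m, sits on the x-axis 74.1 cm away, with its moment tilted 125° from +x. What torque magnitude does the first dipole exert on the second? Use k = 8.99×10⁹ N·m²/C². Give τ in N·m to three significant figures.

The second dipole sits on the axis of the first, so the field there is axial: E₁ = 2kp₁/r³ along +x.
E₁ = 2(8.99×10⁹)(2.81×10⁻¹¹)/(0.741)³ = 1.242 N/C.
Torque on the second dipole: τ = p₂ E₁ sinθ.
τ = (1.64×10⁻¹¹)(1.242)·sin125° = 1.668×10⁻¹¹ N·m.

τ ≈ 1.67×10⁻¹¹ N·m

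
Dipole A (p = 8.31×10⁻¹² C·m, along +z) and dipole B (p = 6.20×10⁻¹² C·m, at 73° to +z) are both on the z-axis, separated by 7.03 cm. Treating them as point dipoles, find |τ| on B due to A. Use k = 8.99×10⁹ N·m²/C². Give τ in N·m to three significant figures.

τ ≈ 2.55×10⁻⁹ N·m

The second dipole sits on the axis of the first, so the field there is axial: E₁ = 2kp₁/r³ along +z.
E₁ = 2(8.99×10⁹)(8.31×10⁻¹²)/(0.0703)³ = 430.1 N/C.
Torque on the second dipole: τ = p₂ E₁ sinθ.
τ = (6.20×10⁻¹²)(430.1)·sin73° = 2.550×10⁻⁹ N·m.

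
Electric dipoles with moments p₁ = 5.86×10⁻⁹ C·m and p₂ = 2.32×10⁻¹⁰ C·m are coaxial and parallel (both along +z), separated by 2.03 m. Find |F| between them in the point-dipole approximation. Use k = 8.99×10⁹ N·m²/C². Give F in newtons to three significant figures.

On-axis field of dipole 1 at distance r: E = 2kp₁/r³. Force on dipole 2 is F = p₂·dE/dr (gradient along axis).
dE/dr = −6kp₁/r⁴, so |F| = 6kp₁p₂/r⁴ (attractive for aligned moments).
F = 6(8.99×10⁹)(5.86×10⁻⁹)(2.32×10⁻¹⁰)/(2.03)⁴ = 4.318×10⁻⁹ N.

F ≈ 4.32×10⁻⁹ N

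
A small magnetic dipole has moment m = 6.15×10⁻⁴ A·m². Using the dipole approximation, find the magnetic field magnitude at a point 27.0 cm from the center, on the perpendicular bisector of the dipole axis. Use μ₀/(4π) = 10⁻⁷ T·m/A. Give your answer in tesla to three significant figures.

In the equatorial plane B = (μ₀/4π)·m/r³ (half the axial value).
B = (10⁻⁷)·(6.15×10⁻⁴) / (0.270)³ = 3.125×10⁻⁹ T.

B ≈ 3.12×10⁻⁹ T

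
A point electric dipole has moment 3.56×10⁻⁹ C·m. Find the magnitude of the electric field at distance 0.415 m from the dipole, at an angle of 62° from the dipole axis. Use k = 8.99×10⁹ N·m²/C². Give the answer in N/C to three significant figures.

E ≈ 577 N/C

At angle θ the dipole field magnitude is E = (kp/r³)·√(1 + 3cos²θ).
kp/r³ = (8.99×10⁹)(3.56×10⁻⁹) / (0.415)³ = 447.8 N/C.
√(1 + 3cos²62°) = √(1 + 3·0.2204) = √1.6612 ≈ 1.2889.
E ≈ 447.8 × 1.289 = 577.1 N/C.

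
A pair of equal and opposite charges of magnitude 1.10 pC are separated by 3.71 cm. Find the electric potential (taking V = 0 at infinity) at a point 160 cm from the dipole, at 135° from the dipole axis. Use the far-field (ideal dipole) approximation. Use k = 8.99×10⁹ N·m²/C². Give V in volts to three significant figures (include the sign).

V ≈ -1.01×10⁻⁴ V

Dipole moment p = qd = (1.10×10⁻¹² C)(0.0371 m) = 4.081×10⁻¹⁴ C·m.
The dipole potential is V = kp cosθ / r².
V = (8.99×10⁹)(4.081×10⁻¹⁴)·cos135° / (1.60)² = -1.013×10⁻⁴ V.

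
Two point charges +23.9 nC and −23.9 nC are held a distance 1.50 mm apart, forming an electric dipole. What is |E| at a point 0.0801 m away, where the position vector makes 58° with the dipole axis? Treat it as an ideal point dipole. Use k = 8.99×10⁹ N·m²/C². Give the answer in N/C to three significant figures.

Dipole moment p = qd = (2.39×10⁻⁸ C)(0.00150 m) = 3.585×10⁻¹¹ C·m.
At angle θ the dipole field magnitude is E = (kp/r³)·√(1 + 3cos²θ).
kp/r³ = (8.99×10⁹)(3.585×10⁻¹¹) / (0.0801)³ = 627.1 N/C.
√(1 + 3cos²58°) = √(1 + 3·0.2808) = √1.8424 ≈ 1.3574.
E ≈ 627.1 × 1.357 = 851.2 N/C.

E ≈ 851 N/C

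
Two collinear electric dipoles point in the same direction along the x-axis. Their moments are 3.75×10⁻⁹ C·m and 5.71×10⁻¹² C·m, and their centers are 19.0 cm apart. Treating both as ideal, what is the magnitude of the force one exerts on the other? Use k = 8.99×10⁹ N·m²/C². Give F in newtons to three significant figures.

On-axis field of dipole 1 at distance r: E = 2kp₁/r³. Force on dipole 2 is F = p₂·dE/dr (gradient along axis).
dE/dr = −6kp₁/r⁴, so |F| = 6kp₁p₂/r⁴ (attractive for aligned moments).
F = 6(8.99×10⁹)(3.75×10⁻⁹)(5.71×10⁻¹²)/(0.190)⁴ = 8.863×10⁻⁷ N.

F ≈ 8.86×10⁻⁷ N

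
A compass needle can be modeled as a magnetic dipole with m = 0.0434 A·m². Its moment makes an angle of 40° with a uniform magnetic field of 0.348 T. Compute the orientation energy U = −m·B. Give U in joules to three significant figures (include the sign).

U ≈ -0.0116 J

U = −m·B = −mB cosθ.
U = −(0.0434)(0.348)·cos40° = -0.01157 J.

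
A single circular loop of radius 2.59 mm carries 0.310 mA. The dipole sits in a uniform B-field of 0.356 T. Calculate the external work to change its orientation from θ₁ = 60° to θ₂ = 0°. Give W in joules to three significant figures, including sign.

Magnetic moment m = IA = Iπa² = (3.10×10⁻⁴)·π·(0.00259)² = 6.533×10⁻⁹ A·m².
W_ext = ΔU = −mB cosθ₂ + mB cosθ₁ = mB(cosθ₁ − cosθ₂).
W = (6.533×10⁻⁹)(0.356)·(cos60° − cos0°) = (2.326×10⁻⁹)·(-0.5000) = -1.163×10⁻⁹ J.

W ≈ -1.16×10⁻⁹ J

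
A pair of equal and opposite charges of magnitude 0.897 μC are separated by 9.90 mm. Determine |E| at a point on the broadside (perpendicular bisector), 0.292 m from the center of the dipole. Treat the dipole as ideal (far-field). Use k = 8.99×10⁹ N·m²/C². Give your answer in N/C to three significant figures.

Dipole moment p = qd = (8.97×10⁻⁷ C)(0.00990 m) = 8.88×10⁻⁹ C·m.
On the perpendicular bisector E = kp/r³ (half the axial value at the same distance).
E = (8.99×10⁹)(8.88×10⁻⁹) / (0.292)³ = 3206 N/C.

E ≈ 3210 N/C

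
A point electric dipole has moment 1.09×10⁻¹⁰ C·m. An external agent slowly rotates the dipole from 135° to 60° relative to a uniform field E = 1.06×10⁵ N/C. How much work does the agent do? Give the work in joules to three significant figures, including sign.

W ≈ -1.39×10⁻⁵ J

W_ext = ΔU = U(θ₂) − U(θ₁) = −pE cosθ₂ − (−pE cosθ₁) = pE(cosθ₁ − cosθ₂).
W = (1.09×10⁻¹⁰)(1.06×10⁵)·(cos135° − cos60°) = (1.155×10⁻⁵)·(-1.2071) = -1.395×10⁻⁵ J.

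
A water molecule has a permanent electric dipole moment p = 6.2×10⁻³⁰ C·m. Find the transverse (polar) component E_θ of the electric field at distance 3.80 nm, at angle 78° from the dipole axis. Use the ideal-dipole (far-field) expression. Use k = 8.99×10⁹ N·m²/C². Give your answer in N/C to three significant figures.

For a dipole, E_θ = (kp sinθ)/r³.
kp/r³ = (8.99×10⁹)(6.20×10⁻³⁰)/(3.80×10⁻⁹)³ = 1.016×10⁶ N/C.
E_θ = 1.016×10⁶·sin78° = 9.936×10⁵ N/C.

E_θ ≈ 9.94×10⁵ N/C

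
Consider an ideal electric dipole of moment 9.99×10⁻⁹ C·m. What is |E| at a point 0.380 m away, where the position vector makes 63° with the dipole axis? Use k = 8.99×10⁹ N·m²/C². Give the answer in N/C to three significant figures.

E ≈ 2080 N/C

At angle θ the dipole field magnitude is E = (kp/r³)·√(1 + 3cos²θ).
kp/r³ = (8.99×10⁹)(9.99×10⁻⁹) / (0.380)³ = 1637 N/C.
√(1 + 3cos²63°) = √(1 + 3·0.2061) = √1.6183 ≈ 1.2721.
E ≈ 1637 × 1.272 = 2082 N/C.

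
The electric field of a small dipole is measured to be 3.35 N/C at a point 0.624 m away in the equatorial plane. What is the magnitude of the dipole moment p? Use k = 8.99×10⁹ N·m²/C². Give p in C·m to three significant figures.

In the equatorial plane E = kp/r³, so p = Er³/(k).
p = (3.35)·(0.624)³ / (8.99×10⁹) = 9.054×10⁻¹¹ C·m.

p ≈ 9.05×10⁻¹¹ C·m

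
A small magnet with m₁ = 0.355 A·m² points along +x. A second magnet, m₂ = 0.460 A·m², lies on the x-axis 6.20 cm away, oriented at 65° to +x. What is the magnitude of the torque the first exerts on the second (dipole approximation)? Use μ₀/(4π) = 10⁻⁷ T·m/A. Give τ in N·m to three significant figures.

Dipole B is on the axis of dipole A, so B₁ there is axial: B₁ = (μ₀/4π)·2m₁/r³ along +x.
B₁ = 2(10⁻⁷)(0.355)/(0.0620)³ = 2.979×10⁻⁴ T.
τ = m₂ B₁ sinθ.
τ = (0.460)(2.979×10⁻⁴)·sin65° = 1.242×10⁻⁴ N·m.

τ ≈ 1.24×10⁻⁴ N·m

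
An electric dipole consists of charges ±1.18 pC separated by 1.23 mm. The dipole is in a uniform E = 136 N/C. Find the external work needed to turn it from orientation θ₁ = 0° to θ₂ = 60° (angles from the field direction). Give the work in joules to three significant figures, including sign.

W ≈ 9.87×10⁻¹⁴ J

Dipole moment p = qd = (1.18×10⁻¹² C)(0.00123 m) = 1.451×10⁻¹⁵ C·m.
W_ext = ΔU = U(θ₂) − U(θ₁) = −pE cosθ₂ − (−pE cosθ₁) = pE(cosθ₁ − cosθ₂).
W = (1.451×10⁻¹⁵)(136)·(cos0° − cos60°) = (1.973×10⁻¹³)·(+0.5000) = 9.867×10⁻¹⁴ J.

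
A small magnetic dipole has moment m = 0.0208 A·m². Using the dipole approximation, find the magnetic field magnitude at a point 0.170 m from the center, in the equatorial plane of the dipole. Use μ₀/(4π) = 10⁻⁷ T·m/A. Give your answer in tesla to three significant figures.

In the equatorial plane B = (μ₀/4π)·m/r³ (half the axial value).
B = (10⁻⁷)·(0.0208) / (0.170)³ = 4.234×10⁻⁷ T.

B ≈ 4.23×10⁻⁷ T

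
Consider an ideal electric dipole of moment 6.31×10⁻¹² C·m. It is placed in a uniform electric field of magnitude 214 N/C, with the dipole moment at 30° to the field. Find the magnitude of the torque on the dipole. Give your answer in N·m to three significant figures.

Torque on an electric dipole: τ = pE sinθ.
τ = (6.31×10⁻¹²)(214)·sin30° = 6.752×10⁻¹⁰ N·m.

τ ≈ 6.75×10⁻¹⁰ N·m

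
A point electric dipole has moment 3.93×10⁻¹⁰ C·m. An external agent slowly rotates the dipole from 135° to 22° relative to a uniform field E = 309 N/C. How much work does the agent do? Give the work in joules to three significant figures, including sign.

W ≈ -1.98×10⁻⁷ J

W_ext = ΔU = U(θ₂) − U(θ₁) = −pE cosθ₂ − (−pE cosθ₁) = pE(cosθ₁ − cosθ₂).
W = (3.93×10⁻¹⁰)(309)·(cos135° − cos22°) = (1.214×10⁻⁷)·(-1.6343) = -1.985×10⁻⁷ J.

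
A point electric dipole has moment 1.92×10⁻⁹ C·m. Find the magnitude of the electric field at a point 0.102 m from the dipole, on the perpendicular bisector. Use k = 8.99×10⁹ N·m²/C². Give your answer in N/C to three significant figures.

In the equatorial plane E = kp/r³.
E = (8.99×10⁹)(1.92×10⁻⁹) / (0.102)³ = 1.627×10⁴ N/C.

E ≈ 1.63×10⁴ N/C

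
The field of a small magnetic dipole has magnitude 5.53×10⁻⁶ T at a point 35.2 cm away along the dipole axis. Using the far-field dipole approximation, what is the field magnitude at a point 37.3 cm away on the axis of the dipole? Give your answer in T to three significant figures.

Dipole fields scale as 1/r³ in the far field; the geometry is the same at both points.
B₂ = B₁ · (r₁/r₂)³ = 5.53×10⁻⁶ · (35.2/37.3)³.
(r₁/r₂)³ = (0.9437)³ = 0.8404.
B₂ ≈ 4.648×10⁻⁶ T.

B ≈ 4.65×10⁻⁶ T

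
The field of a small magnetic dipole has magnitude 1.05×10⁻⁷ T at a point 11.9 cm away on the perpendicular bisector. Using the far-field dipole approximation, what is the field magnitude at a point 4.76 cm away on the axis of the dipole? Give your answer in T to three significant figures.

B ≈ 3.28×10⁻⁶ T

Dipole fields scale as 1/r³ in the far field.
The axial field is twice the equatorial field at the same r, so the geometry factor is 2/1.
B₂ = B₁ · (2/1) · (r₁/r₂)³ = 1.05×10⁻⁷ · 2 · (11.9/4.76)³.
(r₁/r₂)³ = (2.5)³ = 15.63.
B₂ ≈ 3.281×10⁻⁶ T.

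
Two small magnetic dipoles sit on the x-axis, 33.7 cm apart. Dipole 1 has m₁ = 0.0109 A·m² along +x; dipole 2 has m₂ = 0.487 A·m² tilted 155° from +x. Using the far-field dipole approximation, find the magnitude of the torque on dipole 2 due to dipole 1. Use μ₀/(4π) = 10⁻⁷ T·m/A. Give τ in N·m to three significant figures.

τ ≈ 1.17×10⁻⁸ N·m

Dipole B is on the axis of dipole A, so B₁ there is axial: B₁ = (μ₀/4π)·2m₁/r³ along +x.
B₁ = 2(10⁻⁷)(0.0109)/(0.337)³ = 5.696×10⁻⁸ T.
τ = m₂ B₁ sinθ.
τ = (0.487)(5.696×10⁻⁸)·sin155° = 1.172×10⁻⁸ N·m.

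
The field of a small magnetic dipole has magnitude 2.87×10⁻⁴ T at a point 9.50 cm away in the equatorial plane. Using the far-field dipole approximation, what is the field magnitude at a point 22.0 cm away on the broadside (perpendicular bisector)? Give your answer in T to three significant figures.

B ≈ 2.31×10⁻⁵ T

Dipole fields scale as 1/r³ in the far field; the geometry is the same at both points.
B₂ = B₁ · (r₁/r₂)³ = 2.87×10⁻⁴ · (9.50/22.0)³.
(r₁/r₂)³ = (0.4318)³ = 0.08052.
B₂ ≈ 2.311×10⁻⁵ T.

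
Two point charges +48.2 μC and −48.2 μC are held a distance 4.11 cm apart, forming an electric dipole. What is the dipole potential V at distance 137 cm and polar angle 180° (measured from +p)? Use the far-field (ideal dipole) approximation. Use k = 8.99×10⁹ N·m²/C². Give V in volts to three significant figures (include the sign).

Dipole moment p = qd = (4.82×10⁻⁵ C)(0.0411 m) = 1.981×10⁻⁶ C·m.
The dipole potential is V = kp cosθ / r².
V = (8.99×10⁹)(1.981×10⁻⁶)·cos180° / (1.37)² = -9489 V.

V ≈ -9490 V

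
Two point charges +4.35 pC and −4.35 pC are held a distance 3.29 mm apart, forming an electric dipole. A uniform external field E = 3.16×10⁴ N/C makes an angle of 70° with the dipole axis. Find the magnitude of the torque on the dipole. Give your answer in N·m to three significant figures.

Dipole moment p = qd = (4.35×10⁻¹² C)(0.00329 m) = 1.431×10⁻¹⁴ C·m.
Torque on an electric dipole: τ = pE sinθ.
τ = (1.431×10⁻¹⁴)(3.16×10⁴)·sin70° = 4.249×10⁻¹⁰ N·m.

τ ≈ 4.25×10⁻¹⁰ N·m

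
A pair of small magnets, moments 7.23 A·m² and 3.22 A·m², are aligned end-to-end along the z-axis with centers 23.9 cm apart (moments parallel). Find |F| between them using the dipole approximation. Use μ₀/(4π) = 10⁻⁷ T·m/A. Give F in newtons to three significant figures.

F ≈ 0.00428 N

On-axis B of dipole 1: B = (μ₀/4π)·2m₁/r³. Force on dipole 2: F = m₂·dB/dr.
dB/dr = −(μ₀/4π)·6m₁/r⁴, so |F| = (μ₀/4π)·6m₁m₂/r⁴.
F = 6(10⁻⁷)(7.23)(3.22)/(0.239)⁴ = 0.004281 N.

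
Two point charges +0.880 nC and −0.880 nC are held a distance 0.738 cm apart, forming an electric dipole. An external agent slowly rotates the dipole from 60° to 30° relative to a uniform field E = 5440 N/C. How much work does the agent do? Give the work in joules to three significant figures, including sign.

W ≈ -1.29×10⁻⁸ J

Dipole moment p = qd = (8.80×10⁻¹⁰ C)(0.00738 m) = 6.494×10⁻¹² C·m.
W_ext = ΔU = U(θ₂) − U(θ₁) = −pE cosθ₂ − (−pE cosθ₁) = pE(cosθ₁ − cosθ₂).
W = (6.494×10⁻¹²)(5440)·(cos60° − cos30°) = (3.533×10⁻⁸)·(-0.3660) = -1.293×10⁻⁸ J.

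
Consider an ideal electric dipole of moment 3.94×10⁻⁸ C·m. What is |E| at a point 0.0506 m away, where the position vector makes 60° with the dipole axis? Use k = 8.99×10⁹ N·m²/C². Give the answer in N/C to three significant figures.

E ≈ 3.62×10⁶ N/C

At angle θ the dipole field magnitude is E = (kp/r³)·√(1 + 3cos²θ).
kp/r³ = (8.99×10⁹)(3.94×10⁻⁸) / (0.0506)³ = 2.734×10⁶ N/C.
√(1 + 3cos²60°) = √(1 + 3·0.2500) = √1.7500 ≈ 1.3229.
E ≈ 2.734×10⁶ × 1.323 = 3.617×10⁶ N/C.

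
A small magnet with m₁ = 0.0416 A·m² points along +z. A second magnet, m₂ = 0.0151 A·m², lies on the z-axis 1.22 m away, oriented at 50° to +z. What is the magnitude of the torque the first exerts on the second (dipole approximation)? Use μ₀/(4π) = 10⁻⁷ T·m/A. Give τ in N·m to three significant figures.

τ ≈ 5.30×10⁻¹¹ N·m

Dipole B is on the axis of dipole A, so B₁ there is axial: B₁ = (μ₀/4π)·2m₁/r³ along +z.
B₁ = 2(10⁻⁷)(0.0416)/(1.22)³ = 4.582×10⁻⁹ T.
τ = m₂ B₁ sinθ.
τ = (0.0151)(4.582×10⁻⁹)·sin50° = 5.300×10⁻¹¹ N·m.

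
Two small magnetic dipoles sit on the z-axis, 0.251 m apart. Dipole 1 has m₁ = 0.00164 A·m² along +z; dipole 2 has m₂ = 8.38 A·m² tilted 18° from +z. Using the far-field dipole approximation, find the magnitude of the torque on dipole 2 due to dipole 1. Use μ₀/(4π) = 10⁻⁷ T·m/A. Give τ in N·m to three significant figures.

Dipole B is on the axis of dipole A, so B₁ there is axial: B₁ = (μ₀/4π)·2m₁/r³ along +z.
B₁ = 2(10⁻⁷)(0.00164)/(0.251)³ = 2.074×10⁻⁸ T.
τ = m₂ B₁ sinθ.
τ = (8.38)(2.074×10⁻⁸)·sin18° = 5.371×10⁻⁸ N·m.

τ ≈ 5.37×10⁻⁸ N·m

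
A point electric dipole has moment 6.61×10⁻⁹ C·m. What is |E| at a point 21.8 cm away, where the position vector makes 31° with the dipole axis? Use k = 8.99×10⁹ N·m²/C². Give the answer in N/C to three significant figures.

E ≈ 1.03×10⁴ N/C

At angle θ the dipole field magnitude is E = (kp/r³)·√(1 + 3cos²θ).
kp/r³ = (8.99×10⁹)(6.61×10⁻⁹) / (0.218)³ = 5736 N/C.
√(1 + 3cos²31°) = √(1 + 3·0.7347) = √3.2042 ≈ 1.7900.
E ≈ 5736 × 1.790 = 1.027×10⁴ N/C.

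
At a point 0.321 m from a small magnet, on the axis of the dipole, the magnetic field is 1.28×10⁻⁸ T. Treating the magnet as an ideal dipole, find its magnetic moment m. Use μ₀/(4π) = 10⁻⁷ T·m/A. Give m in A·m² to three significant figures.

On axis B = (μ₀/4π)·2m/r³, so m = Br³·4π/(μ₀·2).
m = (1.28×10⁻⁸)·(0.321)³ / (2·10⁻⁷) = 0.002117 A·m².

m ≈ 0.00212 A·m²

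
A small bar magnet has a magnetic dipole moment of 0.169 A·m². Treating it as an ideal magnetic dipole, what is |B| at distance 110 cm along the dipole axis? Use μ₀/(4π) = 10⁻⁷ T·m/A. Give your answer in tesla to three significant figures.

B ≈ 2.54×10⁻⁸ T

On axis B = (μ₀/4π)·2m/r³.
B = 2·(10⁻⁷)·(0.169) / (1.10)³ = 2.539×10⁻⁸ T.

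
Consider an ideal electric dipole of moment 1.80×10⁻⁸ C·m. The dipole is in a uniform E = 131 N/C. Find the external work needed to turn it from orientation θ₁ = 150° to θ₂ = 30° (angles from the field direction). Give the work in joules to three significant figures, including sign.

W_ext = ΔU = U(θ₂) − U(θ₁) = −pE cosθ₂ − (−pE cosθ₁) = pE(cosθ₁ − cosθ₂).
W = (1.80×10⁻⁸)(131)·(cos150° − cos30°) = (2.358×10⁻⁶)·(-1.7321) = -4.084×10⁻⁶ J.

W ≈ -4.08×10⁻⁶ J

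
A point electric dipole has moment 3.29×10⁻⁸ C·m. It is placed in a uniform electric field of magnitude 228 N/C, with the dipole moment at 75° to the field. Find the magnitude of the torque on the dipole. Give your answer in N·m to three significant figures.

Torque on an electric dipole: τ = pE sinθ.
τ = (3.29×10⁻⁸)(228)·sin75° = 7.246×10⁻⁶ N·m.

τ ≈ 7.25×10⁻⁶ N·m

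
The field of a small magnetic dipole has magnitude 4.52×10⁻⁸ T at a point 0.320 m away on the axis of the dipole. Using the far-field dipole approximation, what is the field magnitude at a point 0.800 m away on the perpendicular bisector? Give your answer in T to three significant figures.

B ≈ 1.45×10⁻⁹ T

Dipole fields scale as 1/r³ in the far field.
The axial field is twice the equatorial field at the same r, so the geometry factor is 1/2.
B₂ = B₁ · (1/2) · (r₁/r₂)³ = 4.52×10⁻⁸ · 0.5 · (0.320/0.800)³.
(r₁/r₂)³ = (0.4)³ = 0.064.
B₂ ≈ 1.446×10⁻⁹ T.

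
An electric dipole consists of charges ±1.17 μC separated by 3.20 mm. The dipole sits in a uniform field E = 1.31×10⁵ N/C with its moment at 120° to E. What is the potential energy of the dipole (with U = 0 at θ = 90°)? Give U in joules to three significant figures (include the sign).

Dipole moment p = qd = (1.17×10⁻⁶ C)(0.00320 m) = 3.744×10⁻⁹ C·m.
U = −p·E = −pE cosθ.
U = −(3.744×10⁻⁹)(1.31×10⁵)·cos120° = 2.452×10⁻⁴ J.

U ≈ 2.45×10⁻⁴ J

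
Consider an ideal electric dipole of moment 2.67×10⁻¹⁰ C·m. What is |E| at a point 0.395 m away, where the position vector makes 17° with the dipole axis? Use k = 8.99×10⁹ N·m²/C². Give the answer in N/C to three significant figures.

At angle θ the dipole field magnitude is E = (kp/r³)·√(1 + 3cos²θ).
kp/r³ = (8.99×10⁹)(2.67×10⁻¹⁰) / (0.395)³ = 38.95 N/C.
√(1 + 3cos²17°) = √(1 + 3·0.9145) = √3.7436 ≈ 1.9348.
E ≈ 38.95 × 1.935 = 75.36 N/C.

E ≈ 75.4 N/C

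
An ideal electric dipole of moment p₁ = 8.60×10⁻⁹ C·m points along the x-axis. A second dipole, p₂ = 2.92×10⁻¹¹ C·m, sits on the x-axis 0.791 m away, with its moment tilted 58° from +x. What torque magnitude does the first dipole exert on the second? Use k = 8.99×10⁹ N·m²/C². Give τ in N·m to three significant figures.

The second dipole sits on the axis of the first, so the field there is axial: E₁ = 2kp₁/r³ along +x.
E₁ = 2(8.99×10⁹)(8.60×10⁻⁹)/(0.791)³ = 312.4 N/C.
Torque on the second dipole: τ = p₂ E₁ sinθ.
τ = (2.92×10⁻¹¹)(312.4)·sin58° = 7.737×10⁻⁹ N·m.

τ ≈ 7.74×10⁻⁹ N·m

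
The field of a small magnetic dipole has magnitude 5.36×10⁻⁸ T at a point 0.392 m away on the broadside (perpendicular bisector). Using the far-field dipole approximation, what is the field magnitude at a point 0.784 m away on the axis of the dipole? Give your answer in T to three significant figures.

B ≈ 1.34×10⁻⁸ T

Dipole fields scale as 1/r³ in the far field.
The axial field is twice the equatorial field at the same r, so the geometry factor is 2/1.
B₂ = B₁ · (2/1) · (r₁/r₂)³ = 5.36×10⁻⁸ · 2 · (0.392/0.784)³.
(r₁/r₂)³ = (0.5)³ = 0.125.
B₂ ≈ 1.340×10⁻⁸ T.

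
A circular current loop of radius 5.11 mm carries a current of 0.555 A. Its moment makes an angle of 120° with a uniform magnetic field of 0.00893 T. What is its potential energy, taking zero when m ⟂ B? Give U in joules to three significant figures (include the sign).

Magnetic moment m = IA = Iπa² = (0.555)·π·(0.00511)² = 4.553×10⁻⁵ A·m².
U = −m·B = −mB cosθ.
U = −(4.553×10⁻⁵)(0.00893)·cos120° = 2.033×10⁻⁷ J.

U ≈ 2.03×10⁻⁷ J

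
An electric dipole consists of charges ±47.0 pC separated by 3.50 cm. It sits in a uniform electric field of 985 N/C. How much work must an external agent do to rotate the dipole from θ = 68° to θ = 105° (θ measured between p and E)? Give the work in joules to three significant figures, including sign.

Dipole moment p = qd = (4.70×10⁻¹¹ C)(0.0350 m) = 1.645×10⁻¹² C·m.
W_ext = ΔU = U(θ₂) − U(θ₁) = −pE cosθ₂ − (−pE cosθ₁) = pE(cosθ₁ − cosθ₂).
W = (1.645×10⁻¹²)(985)·(cos68° − cos105°) = (1.620×10⁻⁹)·(+0.6334) = 1.026×10⁻⁹ J.

W ≈ 1.03×10⁻⁹ J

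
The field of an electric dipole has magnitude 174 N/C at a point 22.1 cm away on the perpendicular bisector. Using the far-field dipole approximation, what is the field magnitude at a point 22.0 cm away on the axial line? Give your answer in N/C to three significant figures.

Dipole fields scale as 1/r³ in the far field.
The axial field is twice the equatorial field at the same r, so the geometry factor is 2/1.
E₂ = E₁ · (2/1) · (r₁/r₂)³ = 174 · 2 · (22.1/22.0)³.
(r₁/r₂)³ = (1.005)³ = 1.014.
E₂ ≈ 352.8 N/C.

E ≈ 353 N/C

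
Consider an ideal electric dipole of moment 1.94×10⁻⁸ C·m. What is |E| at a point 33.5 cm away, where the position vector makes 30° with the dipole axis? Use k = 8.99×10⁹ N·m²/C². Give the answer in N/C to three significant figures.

E ≈ 8360 N/C

At angle θ the dipole field magnitude is E = (kp/r³)·√(1 + 3cos²θ).
kp/r³ = (8.99×10⁹)(1.94×10⁻⁸) / (0.335)³ = 4639 N/C.
√(1 + 3cos²30°) = √(1 + 3·0.7500) = √3.2500 ≈ 1.8028.
E ≈ 4639 × 1.803 = 8363 N/C.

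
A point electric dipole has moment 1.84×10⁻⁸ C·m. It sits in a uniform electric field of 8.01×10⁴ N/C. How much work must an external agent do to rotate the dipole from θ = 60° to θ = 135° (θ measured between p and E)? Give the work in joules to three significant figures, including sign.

W ≈ 0.00178 J

W_ext = ΔU = U(θ₂) − U(θ₁) = −pE cosθ₂ − (−pE cosθ₁) = pE(cosθ₁ − cosθ₂).
W = (1.84×10⁻⁸)(8.01×10⁴)·(cos60° − cos135°) = (0.001474)·(+1.2071) = 0.001779 J.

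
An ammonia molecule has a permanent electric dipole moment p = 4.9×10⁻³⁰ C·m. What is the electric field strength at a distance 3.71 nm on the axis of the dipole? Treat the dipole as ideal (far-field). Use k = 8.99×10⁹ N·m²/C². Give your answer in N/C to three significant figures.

E ≈ 1.73×10⁶ N/C

On the dipole axis E = 2kp/r³.
E = 2·(8.99×10⁹)(4.90×10⁻³⁰) / (3.71×10⁻⁹)³ = 1.725×10⁶ N/C.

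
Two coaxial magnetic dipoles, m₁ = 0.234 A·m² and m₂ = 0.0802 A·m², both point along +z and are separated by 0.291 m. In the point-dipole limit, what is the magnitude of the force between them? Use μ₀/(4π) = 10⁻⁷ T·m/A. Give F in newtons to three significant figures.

On-axis B of dipole 1: B = (μ₀/4π)·2m₁/r³. Force on dipole 2: F = m₂·dB/dr.
dB/dr = −(μ₀/4π)·6m₁/r⁴, so |F| = (μ₀/4π)·6m₁m₂/r⁴.
F = 6(10⁻⁷)(0.234)(0.0802)/(0.291)⁴ = 1.570×10⁻⁶ N.

F ≈ 1.57×10⁻⁶ N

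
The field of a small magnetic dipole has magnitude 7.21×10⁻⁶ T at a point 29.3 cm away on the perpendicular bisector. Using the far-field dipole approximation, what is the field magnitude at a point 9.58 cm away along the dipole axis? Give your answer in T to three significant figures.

B ≈ 4.13×10⁻⁴ T

Dipole fields scale as 1/r³ in the far field.
The axial field is twice the equatorial field at the same r, so the geometry factor is 2/1.
B₂ = B₁ · (2/1) · (r₁/r₂)³ = 7.21×10⁻⁶ · 2 · (29.3/9.58)³.
(r₁/r₂)³ = (3.058)³ = 28.61.
B₂ ≈ 4.125×10⁻⁴ T.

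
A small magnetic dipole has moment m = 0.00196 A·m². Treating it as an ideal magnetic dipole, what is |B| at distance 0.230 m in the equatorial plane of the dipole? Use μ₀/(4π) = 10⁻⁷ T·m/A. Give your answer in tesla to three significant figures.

B ≈ 1.61×10⁻⁸ T

In the equatorial plane B = (μ₀/4π)·m/r³ (half the axial value).
B = (10⁻⁷)·(0.00196) / (0.230)³ = 1.611×10⁻⁸ T.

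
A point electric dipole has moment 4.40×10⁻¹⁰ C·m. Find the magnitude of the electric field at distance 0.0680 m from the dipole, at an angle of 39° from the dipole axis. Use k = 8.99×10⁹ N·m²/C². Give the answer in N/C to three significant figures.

At angle θ the dipole field magnitude is E = (kp/r³)·√(1 + 3cos²θ).
kp/r³ = (8.99×10⁹)(4.40×10⁻¹⁰) / (0.0680)³ = 1.258×10⁴ N/C.
√(1 + 3cos²39°) = √(1 + 3·0.6040) = √2.8119 ≈ 1.6769.
E ≈ 1.258×10⁴ × 1.677 = 2.110×10⁴ N/C.

E ≈ 2.11×10⁴ N/C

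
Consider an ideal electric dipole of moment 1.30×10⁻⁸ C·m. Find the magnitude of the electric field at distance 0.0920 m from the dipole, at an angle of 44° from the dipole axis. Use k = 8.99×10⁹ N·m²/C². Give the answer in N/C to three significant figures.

At angle θ the dipole field magnitude is E = (kp/r³)·√(1 + 3cos²θ).
kp/r³ = (8.99×10⁹)(1.30×10⁻⁸) / (0.0920)³ = 1.501×10⁵ N/C.
√(1 + 3cos²44°) = √(1 + 3·0.5174) = √2.5523 ≈ 1.5976.
E ≈ 1.501×10⁵ × 1.598 = 2.398×10⁵ N/C.

E ≈ 2.40×10⁵ N/C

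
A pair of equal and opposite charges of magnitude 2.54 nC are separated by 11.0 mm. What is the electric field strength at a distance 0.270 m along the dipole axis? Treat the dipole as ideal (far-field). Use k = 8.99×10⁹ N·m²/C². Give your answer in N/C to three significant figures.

E ≈ 25.5 N/C

Dipole moment p = qd = (2.54×10⁻⁹ C)(0.0110 m) = 2.794×10⁻¹¹ C·m.
On the dipole axis E = 2kp/r³.
E = 2·(8.99×10⁹)(2.794×10⁻¹¹) / (0.270)³ = 25.52 N/C.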